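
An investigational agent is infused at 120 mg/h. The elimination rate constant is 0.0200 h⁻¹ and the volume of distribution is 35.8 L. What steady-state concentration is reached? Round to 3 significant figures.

CL = k · V = 0.0200 × 35.8 = 0.7160 L/h
Css = rate / CL = 120 / 0.7160 ≈ 168 µg/mL

168 µg/mL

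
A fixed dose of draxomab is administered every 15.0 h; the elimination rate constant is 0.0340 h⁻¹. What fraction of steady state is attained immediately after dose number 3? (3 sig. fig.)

f_n = 1 − e^(−nkτ) = 1 − e^(−3 × 0.03400 × 15.0) = 1 − e^(−1.530) = 1 − 0.2165 ≈ 0.783

0.783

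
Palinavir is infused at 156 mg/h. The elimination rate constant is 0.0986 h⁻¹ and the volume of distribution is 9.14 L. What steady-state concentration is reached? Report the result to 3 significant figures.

CL = k · V = 0.0986 × 9.14 = 0.9012 L/h
Css = rate / CL = 156 / 0.9012 ≈ 173 µg/mL

173 µg/mL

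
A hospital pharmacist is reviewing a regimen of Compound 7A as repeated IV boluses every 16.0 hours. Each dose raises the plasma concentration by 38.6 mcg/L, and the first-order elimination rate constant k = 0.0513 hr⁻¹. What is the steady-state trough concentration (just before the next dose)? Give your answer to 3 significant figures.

30.3 mcg/L

Fraction remaining after one interval: e^(−kτ) = e^(−0.05130 × 16.0) = 0.4401
R = 1 / (1 − 0.4401) = 1.786
Css,max = 38.6 × 1.786 = 68.94 mcg/L
Css,min = Css,max × e^(−kτ) = 68.94 × 0.4401 ≈ 30.3 mcg/L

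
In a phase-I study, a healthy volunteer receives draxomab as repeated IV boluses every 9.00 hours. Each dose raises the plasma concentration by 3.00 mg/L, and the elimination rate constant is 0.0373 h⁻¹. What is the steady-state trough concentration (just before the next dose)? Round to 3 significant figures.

Fraction remaining after one interval: e^(−kτ) = e^(−0.03730 × 9.00) = 0.7148
R = 1 / (1 − 0.7148) = 3.507
Css,max = 3.00 × 3.507 = 10.52 mg/L
Css,min = Css,max × e^(−kτ) = 10.52 × 0.7148 ≈ 7.52 mg/L

7.52 mg/L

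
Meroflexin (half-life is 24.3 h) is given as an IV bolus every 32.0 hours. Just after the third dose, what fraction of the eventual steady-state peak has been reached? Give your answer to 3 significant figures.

0.935

k = ln 2 / 24.3 = 0.02852 h⁻¹
f_n = 1 − e^(−nkτ) = 1 − e^(−3 × 0.02852 × 32.0) = 1 − e^(−2.738) = 1 − 0.06468 ≈ 0.935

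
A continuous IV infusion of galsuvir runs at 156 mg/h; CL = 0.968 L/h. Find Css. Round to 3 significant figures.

Css = infusion rate / CL = 156 / 0.968 ≈ 161 µg/mL

161 µg/mL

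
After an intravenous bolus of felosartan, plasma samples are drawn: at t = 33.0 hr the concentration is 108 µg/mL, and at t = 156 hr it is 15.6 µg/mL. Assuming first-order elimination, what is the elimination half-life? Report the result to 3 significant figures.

44.1 hours

k = ln(C₁/C₂) / (t₂ − t₁) = ln(108/15.6) / (156 − 33.0)
  = 1.935 / 123.0 = 0.01573 hr⁻¹
t½ = ln 2 / k = ln 2 / 0.01573 ≈ 44.1 hours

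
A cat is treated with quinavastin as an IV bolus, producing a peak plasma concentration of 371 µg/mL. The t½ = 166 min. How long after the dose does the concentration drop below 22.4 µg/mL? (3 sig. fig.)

k = ln 2 / 166 = 0.004176 min⁻¹
C(t) = C₀ e^(−kt)  ⇒  t = ln(C₀/C) / k
t = ln(371/22.4) / 0.004176 = 2.807 / 0.004176 ≈ 672 minutes

672 minutes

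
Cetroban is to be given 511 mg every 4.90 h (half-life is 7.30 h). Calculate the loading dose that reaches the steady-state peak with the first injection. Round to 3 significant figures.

1370 mg

k = ln 2 / 7.30 = 0.09495 h⁻¹
Accumulation ratio R = 1 / (1 − e^(−kτ)) = 1 / (1 − e^(−0.09495×4.90)) = 1 / (1 − 0.6280) = 2.688
Loading dose = maintenance dose × R = 511 × 2.688 ≈ 1370 mg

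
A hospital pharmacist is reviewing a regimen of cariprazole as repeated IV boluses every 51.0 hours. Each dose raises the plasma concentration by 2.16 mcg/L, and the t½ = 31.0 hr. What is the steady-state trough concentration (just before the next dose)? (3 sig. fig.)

k = ln 2 / 31.0 = 0.02236 hr⁻¹
Fraction remaining after one interval: e^(−kτ) = e^(−0.02236 × 51.0) = 0.3197
R = 1 / (1 − 0.3197) = 1.470
Css,max = 2.16 × 1.470 = 3.175 mcg/L
Css,min = Css,max × e^(−kτ) = 3.175 × 0.3197 ≈ 1.02 mcg/L

1.02 mcg/L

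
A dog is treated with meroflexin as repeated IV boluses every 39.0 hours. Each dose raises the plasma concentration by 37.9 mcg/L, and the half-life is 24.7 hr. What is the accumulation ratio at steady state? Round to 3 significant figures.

k = ln 2 / 24.7 = 0.02806 hr⁻¹
Fraction remaining after one interval: e^(−kτ) = e^(−0.02806 × 39.0) = 0.3347
R = 1 / (1 − 0.3347) = 1 / 0.6653 ≈ 1.50

1.50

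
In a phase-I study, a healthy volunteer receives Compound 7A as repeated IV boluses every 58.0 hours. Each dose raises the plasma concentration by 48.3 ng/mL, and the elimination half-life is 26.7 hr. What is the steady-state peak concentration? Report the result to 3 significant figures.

k = ln 2 / 26.7 = 0.02596 hr⁻¹
Fraction remaining after one interval: e^(−kτ) = e^(−0.02596 × 58.0) = 0.2219
R = 1 / (1 − 0.2219) = 1.285
Css,max = 48.3 × 1.285 ≈ 62.1 ng/mL

62.1 ng/mL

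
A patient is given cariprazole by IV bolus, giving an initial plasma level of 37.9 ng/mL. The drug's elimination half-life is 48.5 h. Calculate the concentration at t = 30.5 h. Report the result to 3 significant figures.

k = ln 2 / 48.5 = 0.01429 h⁻¹
30.5 h is 0.6289 half-lives, so C = 37.9 × (1/2)^0.6289 = 37.9 × 0.6467 ≈ 24.5 ng/mL

24.5 ng/mL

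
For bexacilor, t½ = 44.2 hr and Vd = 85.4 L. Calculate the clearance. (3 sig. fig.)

k = ln 2 / t½ = ln 2 / 44.2 = 0.01568 hr⁻¹
CL = k · V = 0.01568 × 85.4 ≈ 1.34 L/hr

1.34 L/hr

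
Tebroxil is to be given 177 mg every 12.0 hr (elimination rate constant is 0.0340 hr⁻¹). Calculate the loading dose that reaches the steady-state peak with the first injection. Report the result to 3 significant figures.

528 mg

Accumulation ratio R = 1 / (1 − e^(−kτ)) = 1 / (1 − e^(−0.03400×12.0)) = 1 / (1 − 0.6650) = 2.985
Loading dose = maintenance dose × R = 177 × 2.985 ≈ 528 mg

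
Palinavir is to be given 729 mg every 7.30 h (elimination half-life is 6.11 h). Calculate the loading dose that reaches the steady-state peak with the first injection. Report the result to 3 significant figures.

k = ln 2 / 6.11 = 0.1134 h⁻¹
Accumulation ratio R = 1 / (1 − e^(−kτ)) = 1 / (1 − e^(−0.1134×7.30)) = 1 / (1 − 0.4369) = 1.776
Loading dose = maintenance dose × R = 729 × 1.776 ≈ 1290 mg

1290 mg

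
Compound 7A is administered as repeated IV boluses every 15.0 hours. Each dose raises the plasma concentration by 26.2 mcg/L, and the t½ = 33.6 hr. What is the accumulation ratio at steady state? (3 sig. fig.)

k = ln 2 / 33.6 = 0.02063 hr⁻¹
Fraction remaining after one interval: e^(−kτ) = e^(−0.02063 × 15.0) = 0.7339
R = 1 / (1 − 0.7339) = 1 / 0.2661 ≈ 3.76

3.76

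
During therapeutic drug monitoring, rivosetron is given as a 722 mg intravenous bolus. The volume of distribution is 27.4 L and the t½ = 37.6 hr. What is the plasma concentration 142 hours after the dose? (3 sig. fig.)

C₀ = dose / V = 722 / 27.4 = 26.35 µg/mL
k = ln 2 / 37.6 = 0.01843 hr⁻¹
C(t) = C₀ e^(−kt) = 26.35 × e^(−0.01843 × 142) = 26.35 × e^(−2.618) = 26.35 × 0.07297 ≈ 1.92 µg/mL

1.92 µg/mL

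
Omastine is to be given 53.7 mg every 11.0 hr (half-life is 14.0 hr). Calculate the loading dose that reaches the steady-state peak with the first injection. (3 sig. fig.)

128 mg

k = ln 2 / 14.0 = 0.04951 hr⁻¹
Accumulation ratio R = 1 / (1 − e^(−kτ)) = 1 / (1 − e^(−0.04951×11.0)) = 1 / (1 − 0.5801) = 2.381
Loading dose = maintenance dose × R = 53.7 × 2.381 ≈ 128 mg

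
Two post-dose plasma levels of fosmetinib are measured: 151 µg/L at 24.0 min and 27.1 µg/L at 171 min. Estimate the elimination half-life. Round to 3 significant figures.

k = ln(C₁/C₂) / (t₂ − t₁) = ln(151/27.1) / (171 − 24.0)
  = 1.718 / 147.0 = 0.01169 min⁻¹
t½ = ln 2 / k = ln 2 / 0.01169 ≈ 59.3 minutes

59.3 minutes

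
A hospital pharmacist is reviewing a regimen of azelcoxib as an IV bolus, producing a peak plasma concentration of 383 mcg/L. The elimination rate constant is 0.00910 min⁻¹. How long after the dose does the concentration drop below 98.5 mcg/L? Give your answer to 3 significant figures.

C(t) = C₀ e^(−kt)  ⇒  t = ln(C₀/C) / k
t = ln(383/98.5) / 0.009100 = 1.358 / 0.009100 ≈ 149 minutes

149 minutes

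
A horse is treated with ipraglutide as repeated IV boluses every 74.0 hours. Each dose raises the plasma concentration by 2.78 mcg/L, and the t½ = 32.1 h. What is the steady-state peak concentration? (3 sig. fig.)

3.49 mcg/L

k = ln 2 / 32.1 = 0.02159 h⁻¹
Fraction remaining after one interval: e^(−kτ) = e^(−0.02159 × 74.0) = 0.2023
R = 1 / (1 − 0.2023) = 1.254
Css,max = 2.78 × 1.254 ≈ 3.49 mcg/L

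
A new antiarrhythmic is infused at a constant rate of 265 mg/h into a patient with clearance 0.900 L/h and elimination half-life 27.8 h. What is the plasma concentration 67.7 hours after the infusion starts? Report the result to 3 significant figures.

240 µg/mL

Css = rate / CL = 265 / 0.900 = 294.4 µg/mL
k = ln 2 / 27.8 = 0.02493 h⁻¹
C(t) = Css (1 − e^(−kt)) = 294.4 × (1 − e^(−1.688)) = 294.4 × 0.8151 ≈ 240 µg/mL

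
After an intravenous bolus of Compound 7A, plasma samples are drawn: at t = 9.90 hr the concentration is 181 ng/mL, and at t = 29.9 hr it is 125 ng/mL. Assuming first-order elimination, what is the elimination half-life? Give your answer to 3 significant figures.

37.4 hours

k = ln(C₁/C₂) / (t₂ − t₁) = ln(181/125) / (29.9 − 9.90)
  = 0.3702 / 20.00 = 0.01851 hr⁻¹
t½ = ln 2 / k = ln 2 / 0.01851 ≈ 37.4 hours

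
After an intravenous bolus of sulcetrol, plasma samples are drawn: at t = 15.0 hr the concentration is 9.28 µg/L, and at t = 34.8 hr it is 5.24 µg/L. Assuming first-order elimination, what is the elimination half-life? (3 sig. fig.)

24.0 hours

k = ln(C₁/C₂) / (t₂ − t₁) = ln(9.28/5.24) / (34.8 − 15.0)
  = 0.5715 / 19.80 = 0.02887 hr⁻¹
t½ = ln 2 / k = ln 2 / 0.02887 ≈ 24.0 hours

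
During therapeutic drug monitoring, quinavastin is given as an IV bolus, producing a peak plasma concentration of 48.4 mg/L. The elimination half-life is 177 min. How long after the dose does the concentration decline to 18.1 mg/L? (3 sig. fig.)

251 minutes

k = ln 2 / 177 = 0.003916 min⁻¹
C(t) = C₀ e^(−kt)  ⇒  t = ln(C₀/C) / k
t = ln(48.4/18.1) / 0.003916 = 0.9836 / 0.003916 ≈ 251 minutes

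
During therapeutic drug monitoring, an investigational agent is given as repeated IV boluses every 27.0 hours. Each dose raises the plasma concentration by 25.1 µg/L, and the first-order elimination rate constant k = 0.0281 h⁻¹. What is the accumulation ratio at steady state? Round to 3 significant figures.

Fraction remaining after one interval: e^(−kτ) = e^(−0.02810 × 27.0) = 0.4683
R = 1 / (1 − 0.4683) = 1 / 0.5317 ≈ 1.88

1.88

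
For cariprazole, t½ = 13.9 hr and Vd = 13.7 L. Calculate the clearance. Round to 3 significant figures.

0.683 L/hr

k = ln 2 / t½ = ln 2 / 13.9 = 0.04987 hr⁻¹
CL = k · V = 0.04987 × 13.7 ≈ 0.683 L/hr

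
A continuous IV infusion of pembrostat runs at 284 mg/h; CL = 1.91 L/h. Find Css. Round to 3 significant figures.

Css = infusion rate / CL = 284 / 1.91 ≈ 149 µg/mL

149 µg/mL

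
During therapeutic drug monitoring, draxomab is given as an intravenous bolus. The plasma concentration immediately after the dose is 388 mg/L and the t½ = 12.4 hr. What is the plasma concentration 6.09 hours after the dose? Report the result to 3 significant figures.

k = ln 2 / 12.4 = 0.05590 hr⁻¹
C(t) = C₀ e^(−kt) = 388 × e^(−0.05590 × 6.09) = 388 × e^(−0.3404) = 388 × 0.7115 ≈ 276 mg/L

276 mg/L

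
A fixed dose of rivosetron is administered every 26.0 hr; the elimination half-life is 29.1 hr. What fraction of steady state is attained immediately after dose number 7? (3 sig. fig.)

k = ln 2 / 29.1 = 0.02382 hr⁻¹
f_n = 1 − e^(−nkτ) = 1 − e^(−7 × 0.02382 × 26.0) = 1 − e^(−4.335) = 1 − 0.01310 ≈ 0.987

0.987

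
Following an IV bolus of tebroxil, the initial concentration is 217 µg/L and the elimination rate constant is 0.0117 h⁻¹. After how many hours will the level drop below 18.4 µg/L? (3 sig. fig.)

211 hours

C(t) = C₀ e^(−kt)  ⇒  t = ln(C₀/C) / k
t = ln(217/18.4) / 0.01170 = 2.468 / 0.01170 ≈ 211 hours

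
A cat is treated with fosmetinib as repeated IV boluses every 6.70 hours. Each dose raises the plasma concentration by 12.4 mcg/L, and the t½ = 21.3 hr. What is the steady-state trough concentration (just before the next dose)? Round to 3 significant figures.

k = ln 2 / 21.3 = 0.03254 hr⁻¹
Fraction remaining after one interval: e^(−kτ) = e^(−0.03254 × 6.70) = 0.8041
R = 1 / (1 − 0.8041) = 5.105
Css,max = 12.4 × 5.105 = 63.30 mcg/L
Css,min = Css,max × e^(−kτ) = 63.30 × 0.8041 ≈ 50.9 mcg/L

50.9 mcg/L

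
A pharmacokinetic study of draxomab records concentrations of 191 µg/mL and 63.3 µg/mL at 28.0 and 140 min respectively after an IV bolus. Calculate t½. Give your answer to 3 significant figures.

k = ln(C₁/C₂) / (t₂ − t₁) = ln(191/63.3) / (140 − 28.0)
  = 1.104 / 112.0 = 0.009861 min⁻¹
t½ = ln 2 / k = ln 2 / 0.009861 ≈ 70.3 minutes

70.3 minutes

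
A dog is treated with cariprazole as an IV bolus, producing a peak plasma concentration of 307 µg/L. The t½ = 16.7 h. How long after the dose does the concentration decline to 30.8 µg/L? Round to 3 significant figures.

k = ln 2 / 16.7 = 0.04151 h⁻¹
C(t) = C₀ e^(−kt)  ⇒  t = ln(C₀/C) / k
t = ln(307/30.8) / 0.04151 = 2.299 / 0.04151 ≈ 55.4 hours

55.4 hours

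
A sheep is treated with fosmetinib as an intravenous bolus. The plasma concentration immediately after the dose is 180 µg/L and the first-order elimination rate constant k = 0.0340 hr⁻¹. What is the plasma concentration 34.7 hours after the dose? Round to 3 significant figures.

C(t) = C₀ e^(−kt) = 180 × e^(−0.03400 × 34.7) = 180 × e^(−1.180) = 180 × 0.3073 ≈ 55.3 µg/L

55.3 µg/L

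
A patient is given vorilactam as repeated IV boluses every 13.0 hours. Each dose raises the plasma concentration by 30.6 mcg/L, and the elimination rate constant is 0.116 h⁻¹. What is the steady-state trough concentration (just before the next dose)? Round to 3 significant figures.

Fraction remaining after one interval: e^(−kτ) = e^(−0.1160 × 13.0) = 0.2214
R = 1 / (1 − 0.2214) = 1.284
Css,max = 30.6 × 1.284 = 39.30 mcg/L
Css,min = Css,max × e^(−kτ) = 39.30 × 0.2214 ≈ 8.70 mcg/L

8.70 mcg/L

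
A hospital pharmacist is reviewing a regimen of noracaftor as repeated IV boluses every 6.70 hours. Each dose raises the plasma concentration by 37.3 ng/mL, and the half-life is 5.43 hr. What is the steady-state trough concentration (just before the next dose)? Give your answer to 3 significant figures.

k = ln 2 / 5.43 = 0.1277 hr⁻¹
Fraction remaining after one interval: e^(−kτ) = e^(−0.1277 × 6.70) = 0.4252
R = 1 / (1 − 0.4252) = 1.740
Css,max = 37.3 × 1.740 = 64.89 ng/mL
Css,min = Css,max × e^(−kτ) = 64.89 × 0.4252 ≈ 27.6 ng/mL

27.6 ng/mL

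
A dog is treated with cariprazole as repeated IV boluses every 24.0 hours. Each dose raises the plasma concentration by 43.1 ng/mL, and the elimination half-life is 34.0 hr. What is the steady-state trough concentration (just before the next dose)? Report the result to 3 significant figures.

68.3 ng/mL

k = ln 2 / 34.0 = 0.02039 hr⁻¹
Fraction remaining after one interval: e^(−kτ) = e^(−0.02039 × 24.0) = 0.6131
R = 1 / (1 − 0.6131) = 2.584
Css,max = 43.1 × 2.584 = 111.4 ng/mL
Css,min = Css,max × e^(−kτ) = 111.4 × 0.6131 ≈ 68.3 ng/mL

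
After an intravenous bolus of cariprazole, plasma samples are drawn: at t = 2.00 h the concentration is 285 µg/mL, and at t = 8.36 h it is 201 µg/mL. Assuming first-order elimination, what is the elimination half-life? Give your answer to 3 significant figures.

k = ln(C₁/C₂) / (t₂ − t₁) = ln(285/201) / (8.36 − 2.00)
  = 0.3492 / 6.360 = 0.05490 h⁻¹
t½ = ln 2 / k = ln 2 / 0.05490 ≈ 12.6 hours

12.6 hours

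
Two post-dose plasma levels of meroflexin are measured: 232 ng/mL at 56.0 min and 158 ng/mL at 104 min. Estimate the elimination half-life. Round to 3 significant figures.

k = ln(C₁/C₂) / (t₂ − t₁) = ln(232/158) / (104 − 56.0)
  = 0.3841 / 48.00 = 0.008003 min⁻¹
t½ = ln 2 / k = ln 2 / 0.008003 ≈ 86.6 minutes

86.6 minutes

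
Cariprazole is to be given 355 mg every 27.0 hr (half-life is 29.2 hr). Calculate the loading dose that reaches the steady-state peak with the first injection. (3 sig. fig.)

750 mg

k = ln 2 / 29.2 = 0.02374 hr⁻¹
Accumulation ratio R = 1 / (1 − e^(−kτ)) = 1 / (1 − e^(−0.02374×27.0)) = 1 / (1 − 0.5268) = 2.113
Loading dose = maintenance dose × R = 355 × 2.113 ≈ 750 mg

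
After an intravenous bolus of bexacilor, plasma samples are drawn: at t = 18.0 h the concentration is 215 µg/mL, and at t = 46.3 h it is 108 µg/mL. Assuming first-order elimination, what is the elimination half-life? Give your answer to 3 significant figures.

28.5 hours

k = ln(C₁/C₂) / (t₂ − t₁) = ln(215/108) / (46.3 − 18.0)
  = 0.6885 / 28.30 = 0.02433 h⁻¹
t½ = ln 2 / k = ln 2 / 0.02433 ≈ 28.5 hours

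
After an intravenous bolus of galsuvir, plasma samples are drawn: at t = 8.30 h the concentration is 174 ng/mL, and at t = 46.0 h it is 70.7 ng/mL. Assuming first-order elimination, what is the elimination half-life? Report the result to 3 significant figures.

k = ln(C₁/C₂) / (t₂ − t₁) = ln(174/70.7) / (46.0 − 8.30)
  = 0.9006 / 37.70 = 0.02389 h⁻¹
t½ = ln 2 / k = ln 2 / 0.02389 ≈ 29.0 hours

29.0 hours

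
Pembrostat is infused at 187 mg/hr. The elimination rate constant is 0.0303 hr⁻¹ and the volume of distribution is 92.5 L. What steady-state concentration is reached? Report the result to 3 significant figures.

CL = k · V = 0.0303 × 92.5 = 2.803 L/hr
Css = rate / CL = 187 / 2.803 ≈ 66.7 µg/mL

66.7 µg/mL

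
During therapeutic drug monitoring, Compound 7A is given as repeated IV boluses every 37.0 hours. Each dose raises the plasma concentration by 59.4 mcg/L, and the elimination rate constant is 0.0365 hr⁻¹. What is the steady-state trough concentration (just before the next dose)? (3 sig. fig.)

20.8 mcg/L

Fraction remaining after one interval: e^(−kτ) = e^(−0.03650 × 37.0) = 0.2591
R = 1 / (1 − 0.2591) = 1.350
Css,max = 59.4 × 1.350 = 80.17 mcg/L
Css,min = Css,max × e^(−kτ) = 80.17 × 0.2591 ≈ 20.8 mcg/L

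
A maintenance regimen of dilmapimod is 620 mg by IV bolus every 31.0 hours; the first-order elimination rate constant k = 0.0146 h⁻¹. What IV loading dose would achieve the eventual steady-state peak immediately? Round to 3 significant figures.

1700 mg

Accumulation ratio R = 1 / (1 − e^(−kτ)) = 1 / (1 − e^(−0.01460×31.0)) = 1 / (1 − 0.6360) = 2.747
Loading dose = maintenance dose × R = 620 × 2.747 ≈ 1700 mg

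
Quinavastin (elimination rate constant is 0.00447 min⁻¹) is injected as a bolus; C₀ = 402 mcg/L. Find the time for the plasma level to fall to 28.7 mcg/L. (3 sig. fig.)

591 minutes

C(t) = C₀ e^(−kt)  ⇒  t = ln(C₀/C) / k
t = ln(402/28.7) / 0.004470 = 2.640 / 0.004470 ≈ 591 minutes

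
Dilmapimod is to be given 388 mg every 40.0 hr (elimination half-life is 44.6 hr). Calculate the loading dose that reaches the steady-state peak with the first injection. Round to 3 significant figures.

838 mg

k = ln 2 / 44.6 = 0.01554 hr⁻¹
Accumulation ratio R = 1 / (1 − e^(−kτ)) = 1 / (1 − e^(−0.01554×40.0)) = 1 / (1 − 0.5371) = 2.160
Loading dose = maintenance dose × R = 388 × 2.160 ≈ 838 mg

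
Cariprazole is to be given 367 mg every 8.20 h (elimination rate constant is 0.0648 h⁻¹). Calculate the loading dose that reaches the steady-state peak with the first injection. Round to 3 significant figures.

890 mg

Accumulation ratio R = 1 / (1 − e^(−kτ)) = 1 / (1 − e^(−0.06480×8.20)) = 1 / (1 − 0.5878) = 2.426
Loading dose = maintenance dose × R = 367 × 2.426 ≈ 890 mg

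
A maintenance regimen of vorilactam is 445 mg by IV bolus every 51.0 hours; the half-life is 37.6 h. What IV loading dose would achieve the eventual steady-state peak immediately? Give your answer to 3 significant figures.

730 mg

k = ln 2 / 37.6 = 0.01843 h⁻¹
Accumulation ratio R = 1 / (1 − e^(−kτ)) = 1 / (1 − e^(−0.01843×51.0)) = 1 / (1 − 0.3906) = 1.641
Loading dose = maintenance dose × R = 445 × 1.641 ≈ 730 mg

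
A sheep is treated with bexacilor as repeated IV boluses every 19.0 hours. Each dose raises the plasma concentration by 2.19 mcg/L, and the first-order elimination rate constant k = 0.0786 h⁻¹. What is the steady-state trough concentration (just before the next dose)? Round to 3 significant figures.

Fraction remaining after one interval: e^(−kτ) = e^(−0.07860 × 19.0) = 0.2246
R = 1 / (1 − 0.2246) = 1.290
Css,max = 2.19 × 1.290 = 2.824 mcg/L
Css,min = Css,max × e^(−kτ) = 2.824 × 0.2246 ≈ 0.634 mcg/L

0.634 mcg/L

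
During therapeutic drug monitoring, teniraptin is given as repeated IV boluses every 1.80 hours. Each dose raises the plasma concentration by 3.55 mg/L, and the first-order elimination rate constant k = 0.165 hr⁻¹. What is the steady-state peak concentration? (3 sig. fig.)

13.8 mg/L

Fraction remaining after one interval: e^(−kτ) = e^(−0.1650 × 1.80) = 0.7430
R = 1 / (1 − 0.7430) = 3.892
Css,max = 3.55 × 3.892 ≈ 13.8 mg/L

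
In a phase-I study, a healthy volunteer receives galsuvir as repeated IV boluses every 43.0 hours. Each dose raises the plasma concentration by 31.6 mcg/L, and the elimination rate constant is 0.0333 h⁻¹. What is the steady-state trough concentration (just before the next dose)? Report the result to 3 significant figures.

9.92 mcg/L

Fraction remaining after one interval: e^(−kτ) = e^(−0.03330 × 43.0) = 0.2389
R = 1 / (1 − 0.2389) = 1.314
Css,max = 31.6 × 1.314 = 41.52 mcg/L
Css,min = Css,max × e^(−kτ) = 41.52 × 0.2389 ≈ 9.92 mcg/L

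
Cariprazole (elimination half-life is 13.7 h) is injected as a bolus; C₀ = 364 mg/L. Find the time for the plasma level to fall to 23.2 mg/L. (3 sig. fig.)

54.4 hours

k = ln 2 / 13.7 = 0.05059 h⁻¹
C(t) = C₀ e^(−kt)  ⇒  t = ln(C₀/C) / k
t = ln(364/23.2) / 0.05059 = 2.753 / 0.05059 ≈ 54.4 hours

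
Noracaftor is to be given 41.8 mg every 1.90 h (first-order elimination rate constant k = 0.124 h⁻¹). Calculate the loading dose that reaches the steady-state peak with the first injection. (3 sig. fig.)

199 mg

Accumulation ratio R = 1 / (1 − e^(−kτ)) = 1 / (1 − e^(−0.1240×1.90)) = 1 / (1 − 0.7901) = 4.764
Loading dose = maintenance dose × R = 41.8 × 4.764 ≈ 199 mg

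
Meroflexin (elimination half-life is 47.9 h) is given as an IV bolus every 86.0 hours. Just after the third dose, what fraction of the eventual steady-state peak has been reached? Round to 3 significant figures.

0.976

k = ln 2 / 47.9 = 0.01447 h⁻¹
f_n = 1 − e^(−nkτ) = 1 − e^(−3 × 0.01447 × 86.0) = 1 − e^(−3.733) = 1 − 0.02391 ≈ 0.976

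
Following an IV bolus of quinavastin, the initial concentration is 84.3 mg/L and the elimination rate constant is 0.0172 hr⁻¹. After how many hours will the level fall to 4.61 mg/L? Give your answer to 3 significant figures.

169 hours

C(t) = C₀ e^(−kt)  ⇒  t = ln(C₀/C) / k
t = ln(84.3/4.61) / 0.01720 = 2.906 / 0.01720 ≈ 169 hours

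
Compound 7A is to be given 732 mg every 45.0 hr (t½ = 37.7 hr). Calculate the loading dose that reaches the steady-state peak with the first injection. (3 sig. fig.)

k = ln 2 / 37.7 = 0.01839 hr⁻¹
Accumulation ratio R = 1 / (1 − e^(−kτ)) = 1 / (1 − e^(−0.01839×45.0)) = 1 / (1 − 0.4372) = 1.777
Loading dose = maintenance dose × R = 732 × 1.777 ≈ 1300 mg

1300 mg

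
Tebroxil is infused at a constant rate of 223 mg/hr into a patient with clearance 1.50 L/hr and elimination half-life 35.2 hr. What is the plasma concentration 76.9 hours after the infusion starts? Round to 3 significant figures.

116 µg/mL

Css = rate / CL = 223 / 1.50 = 148.7 µg/mL
k = ln 2 / 35.2 = 0.01969 hr⁻¹
C(t) = Css (1 − e^(−kt)) = 148.7 × (1 − e^(−1.514)) = 148.7 × 0.7800 ≈ 116 µg/mL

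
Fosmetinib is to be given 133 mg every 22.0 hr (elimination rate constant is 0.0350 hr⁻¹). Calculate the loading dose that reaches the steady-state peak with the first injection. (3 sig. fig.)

248 mg

Accumulation ratio R = 1 / (1 − e^(−kτ)) = 1 / (1 − e^(−0.03500×22.0)) = 1 / (1 − 0.4630) = 1.862
Loading dose = maintenance dose × R = 133 × 1.862 ≈ 248 mg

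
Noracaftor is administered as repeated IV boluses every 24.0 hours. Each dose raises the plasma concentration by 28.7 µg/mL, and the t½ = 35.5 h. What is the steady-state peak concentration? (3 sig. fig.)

k = ln 2 / 35.5 = 0.01953 h⁻¹
Fraction remaining after one interval: e^(−kτ) = e^(−0.01953 × 24.0) = 0.6259
R = 1 / (1 − 0.6259) = 2.673
Css,max = 28.7 × 2.673 ≈ 76.7 µg/mL

76.7 µg/mL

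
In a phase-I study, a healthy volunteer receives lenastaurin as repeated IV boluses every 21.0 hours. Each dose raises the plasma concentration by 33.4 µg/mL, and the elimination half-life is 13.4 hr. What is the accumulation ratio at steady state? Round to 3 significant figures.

1.51

k = ln 2 / 13.4 = 0.05173 hr⁻¹
Fraction remaining after one interval: e^(−kτ) = e^(−0.05173 × 21.0) = 0.3375
R = 1 / (1 − 0.3375) = 1 / 0.6625 ≈ 1.51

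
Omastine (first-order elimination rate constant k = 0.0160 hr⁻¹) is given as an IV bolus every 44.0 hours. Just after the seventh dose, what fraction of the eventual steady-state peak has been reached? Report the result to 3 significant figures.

f_n = 1 − e^(−nkτ) = 1 − e^(−7 × 0.01600 × 44.0) = 1 − e^(−4.928) = 1 − 0.007241 ≈ 0.993

0.993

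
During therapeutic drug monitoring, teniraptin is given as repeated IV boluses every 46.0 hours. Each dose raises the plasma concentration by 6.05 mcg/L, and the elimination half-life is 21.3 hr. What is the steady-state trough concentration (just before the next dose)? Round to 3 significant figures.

k = ln 2 / 21.3 = 0.03254 hr⁻¹
Fraction remaining after one interval: e^(−kτ) = e^(−0.03254 × 46.0) = 0.2238
R = 1 / (1 − 0.2238) = 1.288
Css,max = 6.05 × 1.288 = 7.795 mcg/L
Css,min = Css,max × e^(−kτ) = 7.795 × 0.2238 ≈ 1.74 mcg/L

1.74 mcg/L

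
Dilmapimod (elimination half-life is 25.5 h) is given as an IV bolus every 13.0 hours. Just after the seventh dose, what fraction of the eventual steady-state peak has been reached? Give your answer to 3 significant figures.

0.916

k = ln 2 / 25.5 = 0.02718 h⁻¹
f_n = 1 − e^(−nkτ) = 1 − e^(−7 × 0.02718 × 13.0) = 1 − e^(−2.474) = 1 − 0.08428 ≈ 0.916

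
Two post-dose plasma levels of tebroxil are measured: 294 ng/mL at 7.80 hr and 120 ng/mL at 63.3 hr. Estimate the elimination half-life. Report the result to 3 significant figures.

42.9 hours

k = ln(C₁/C₂) / (t₂ − t₁) = ln(294/120) / (63.3 − 7.80)
  = 0.8961 / 55.50 = 0.01615 hr⁻¹
t½ = ln 2 / k = ln 2 / 0.01615 ≈ 42.9 hours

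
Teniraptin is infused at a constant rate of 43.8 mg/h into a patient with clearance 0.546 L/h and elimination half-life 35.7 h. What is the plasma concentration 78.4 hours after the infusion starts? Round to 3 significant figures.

62.7 µg/mL

Css = rate / CL = 43.8 / 0.546 = 80.22 µg/mL
k = ln 2 / 35.7 = 0.01942 h⁻¹
C(t) = Css (1 − e^(−kt)) = 80.22 × (1 − e^(−1.522)) = 80.22 × 0.7818 ≈ 62.7 µg/mL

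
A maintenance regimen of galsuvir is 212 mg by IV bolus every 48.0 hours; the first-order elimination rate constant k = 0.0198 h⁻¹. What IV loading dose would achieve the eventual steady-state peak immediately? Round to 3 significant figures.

Accumulation ratio R = 1 / (1 − e^(−kτ)) = 1 / (1 − e^(−0.01980×48.0)) = 1 / (1 − 0.3866) = 1.630
Loading dose = maintenance dose × R = 212 × 1.630 ≈ 346 mg

346 mg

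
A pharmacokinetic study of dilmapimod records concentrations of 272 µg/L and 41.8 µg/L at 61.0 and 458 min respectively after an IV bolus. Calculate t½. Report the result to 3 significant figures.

147 minutes

k = ln(C₁/C₂) / (t₂ − t₁) = ln(272/41.8) / (458 − 61.0)
  = 1.873 / 397.0 = 0.004718 min⁻¹
t½ = ln 2 / k = ln 2 / 0.004718 ≈ 147 minutes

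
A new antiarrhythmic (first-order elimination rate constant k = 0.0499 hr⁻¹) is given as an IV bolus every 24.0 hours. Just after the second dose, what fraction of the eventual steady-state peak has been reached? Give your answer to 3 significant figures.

f_n = 1 − e^(−nkτ) = 1 − e^(−2 × 0.04990 × 24.0) = 1 − e^(−2.395) = 1 − 0.09115 ≈ 0.909

0.909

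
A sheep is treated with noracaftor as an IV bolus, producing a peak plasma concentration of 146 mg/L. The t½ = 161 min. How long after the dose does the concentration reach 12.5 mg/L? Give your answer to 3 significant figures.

k = ln 2 / 161 = 0.004305 min⁻¹
C(t) = C₀ e^(−kt)  ⇒  t = ln(C₀/C) / k
t = ln(146/12.5) / 0.004305 = 2.458 / 0.004305 ≈ 571 minutes

571 minutes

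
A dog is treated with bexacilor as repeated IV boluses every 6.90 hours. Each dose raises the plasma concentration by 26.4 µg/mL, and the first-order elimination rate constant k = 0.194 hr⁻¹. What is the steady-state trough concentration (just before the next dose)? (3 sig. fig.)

Fraction remaining after one interval: e^(−kτ) = e^(−0.1940 × 6.90) = 0.2622
R = 1 / (1 − 0.2622) = 1.355
Css,max = 26.4 × 1.355 = 35.78 µg/mL
Css,min = Css,max × e^(−kτ) = 35.78 × 0.2622 ≈ 9.38 µg/mL

9.38 µg/mL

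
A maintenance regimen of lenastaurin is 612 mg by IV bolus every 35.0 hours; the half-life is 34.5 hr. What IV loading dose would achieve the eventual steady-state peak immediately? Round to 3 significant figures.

1210 mg

k = ln 2 / 34.5 = 0.02009 hr⁻¹
Accumulation ratio R = 1 / (1 − e^(−kτ)) = 1 / (1 − e^(−0.02009×35.0)) = 1 / (1 − 0.4950) = 1.980
Loading dose = maintenance dose × R = 612 × 1.980 ≈ 1210 mg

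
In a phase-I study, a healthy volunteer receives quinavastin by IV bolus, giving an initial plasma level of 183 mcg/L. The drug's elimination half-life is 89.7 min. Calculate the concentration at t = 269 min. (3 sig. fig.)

k = ln 2 / 89.7 = 0.007727 min⁻¹
269 min is 2.999 half-lives, so C = 183 × (1/2)^2.999 = 183 × 0.1251 ≈ 22.9 mcg/L

22.9 mcg/L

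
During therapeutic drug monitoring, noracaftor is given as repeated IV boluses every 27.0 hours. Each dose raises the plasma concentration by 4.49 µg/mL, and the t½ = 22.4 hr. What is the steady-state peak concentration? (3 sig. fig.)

7.93 µg/mL

k = ln 2 / 22.4 = 0.03094 hr⁻¹
Fraction remaining after one interval: e^(−kτ) = e^(−0.03094 × 27.0) = 0.4337
R = 1 / (1 − 0.4337) = 1.766
Css,max = 4.49 × 1.766 ≈ 7.93 µg/mL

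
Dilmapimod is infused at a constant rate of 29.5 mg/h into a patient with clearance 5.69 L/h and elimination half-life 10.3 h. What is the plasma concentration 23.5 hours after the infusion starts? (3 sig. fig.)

Css = rate / CL = 29.5 / 5.69 = 5.185 mg/L
k = ln 2 / 10.3 = 0.06730 h⁻¹
C(t) = Css (1 − e^(−kt)) = 5.185 × (1 − e^(−1.581)) = 5.185 × 0.7943 ≈ 4.12 mg/L

4.12 mg/L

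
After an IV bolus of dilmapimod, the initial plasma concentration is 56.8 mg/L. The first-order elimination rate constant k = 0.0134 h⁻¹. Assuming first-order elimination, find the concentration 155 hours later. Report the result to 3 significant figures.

C(t) = C₀ e^(−kt) = 56.8 × e^(−0.01340 × 155) = 56.8 × e^(−2.077) = 56.8 × 0.1253 ≈ 7.12 mg/L

7.12 mg/L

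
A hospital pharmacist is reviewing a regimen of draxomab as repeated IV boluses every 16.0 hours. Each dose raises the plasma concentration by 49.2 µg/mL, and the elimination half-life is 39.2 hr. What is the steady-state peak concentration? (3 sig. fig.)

200 µg/mL

k = ln 2 / 39.2 = 0.01768 hr⁻¹
Fraction remaining after one interval: e^(−kτ) = e^(−0.01768 × 16.0) = 0.7536
R = 1 / (1 − 0.7536) = 4.058
Css,max = 49.2 × 4.058 ≈ 200 µg/mL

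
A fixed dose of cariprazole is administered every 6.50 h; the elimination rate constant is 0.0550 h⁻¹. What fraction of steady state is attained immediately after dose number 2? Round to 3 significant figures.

f_n = 1 − e^(−nkτ) = 1 − e^(−2 × 0.05500 × 6.50) = 1 − e^(−0.7150) = 1 − 0.4892 ≈ 0.511

0.511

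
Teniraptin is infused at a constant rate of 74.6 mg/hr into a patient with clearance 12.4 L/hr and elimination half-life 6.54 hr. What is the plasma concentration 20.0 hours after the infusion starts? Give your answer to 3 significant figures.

5.29 µg/mL

Css = rate / CL = 74.6 / 12.4 = 6.016 µg/mL
k = ln 2 / 6.54 = 0.1060 hr⁻¹
C(t) = Css (1 − e^(−kt)) = 6.016 × (1 − e^(−2.120)) = 6.016 × 0.8799 ≈ 5.29 µg/mL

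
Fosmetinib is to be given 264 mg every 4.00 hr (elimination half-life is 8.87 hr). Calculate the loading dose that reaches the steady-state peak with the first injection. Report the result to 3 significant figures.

k = ln 2 / 8.87 = 0.07815 hr⁻¹
Accumulation ratio R = 1 / (1 − e^(−kτ)) = 1 / (1 − e^(−0.07815×4.00)) = 1 / (1 − 0.7316) = 3.725
Loading dose = maintenance dose × R = 264 × 3.725 ≈ 983 mg

983 mg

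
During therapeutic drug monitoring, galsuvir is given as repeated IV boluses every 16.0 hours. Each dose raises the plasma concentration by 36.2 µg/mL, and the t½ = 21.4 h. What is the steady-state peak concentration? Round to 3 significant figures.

k = ln 2 / 21.4 = 0.03239 h⁻¹
Fraction remaining after one interval: e^(−kτ) = e^(−0.03239 × 16.0) = 0.5956
R = 1 / (1 − 0.5956) = 2.473
Css,max = 36.2 × 2.473 ≈ 89.5 µg/mL

89.5 µg/mL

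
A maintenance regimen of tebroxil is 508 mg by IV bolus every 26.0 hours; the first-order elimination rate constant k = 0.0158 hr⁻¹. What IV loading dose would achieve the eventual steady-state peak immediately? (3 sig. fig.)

Accumulation ratio R = 1 / (1 − e^(−kτ)) = 1 / (1 − e^(−0.01580×26.0)) = 1 / (1 − 0.6631) = 2.968
Loading dose = maintenance dose × R = 508 × 2.968 ≈ 1510 mg

1510 mg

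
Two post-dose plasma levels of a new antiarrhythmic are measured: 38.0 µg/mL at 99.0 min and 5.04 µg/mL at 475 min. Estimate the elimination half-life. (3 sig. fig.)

k = ln(C₁/C₂) / (t₂ − t₁) = ln(38.0/5.04) / (475 − 99.0)
  = 2.020 / 376.0 = 0.005373 min⁻¹
t½ = ln 2 / k = ln 2 / 0.005373 ≈ 129 minutes

129 minutes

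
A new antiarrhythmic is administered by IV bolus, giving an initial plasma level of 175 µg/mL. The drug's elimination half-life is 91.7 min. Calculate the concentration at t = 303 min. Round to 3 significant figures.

17.7 µg/mL

k = ln 2 / 91.7 = 0.007559 min⁻¹
C(t) = C₀ e^(−kt) = 175 × e^(−0.007559 × 303) = 175 × e^(−2.290) = 175 × 0.1012 ≈ 17.7 µg/mL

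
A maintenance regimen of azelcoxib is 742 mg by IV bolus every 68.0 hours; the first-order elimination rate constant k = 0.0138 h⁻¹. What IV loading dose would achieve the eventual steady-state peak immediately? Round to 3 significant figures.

Accumulation ratio R = 1 / (1 − e^(−kτ)) = 1 / (1 − e^(−0.01380×68.0)) = 1 / (1 − 0.3913) = 1.643
Loading dose = maintenance dose × R = 742 × 1.643 ≈ 1220 mg

1220 mg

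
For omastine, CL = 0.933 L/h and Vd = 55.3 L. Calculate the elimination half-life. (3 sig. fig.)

41.1 hours

k = CL / V = 0.933 / 55.3 = 0.01687 h⁻¹
t½ = ln 2 / k = ln 2 / 0.01687 ≈ 41.1 hours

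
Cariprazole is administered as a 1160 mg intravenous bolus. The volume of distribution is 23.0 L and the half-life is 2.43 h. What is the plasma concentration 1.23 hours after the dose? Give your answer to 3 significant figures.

35.5 µg/mL

C₀ = dose / V = 1160 / 23.0 = 50.43 µg/mL
k = ln 2 / 2.43 = 0.2852 h⁻¹
C(t) = C₀ e^(−kt) = 50.43 × e^(−0.2852 × 1.23) = 50.43 × e^(−0.3509) = 50.43 × 0.7041 ≈ 35.5 µg/mL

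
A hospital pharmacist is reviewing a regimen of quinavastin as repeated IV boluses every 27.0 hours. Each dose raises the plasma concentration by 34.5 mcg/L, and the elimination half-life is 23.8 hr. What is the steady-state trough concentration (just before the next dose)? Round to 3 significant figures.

28.9 mcg/L

k = ln 2 / 23.8 = 0.02912 hr⁻¹
Fraction remaining after one interval: e^(−kτ) = e^(−0.02912 × 27.0) = 0.4555
R = 1 / (1 − 0.4555) = 1.837
Css,max = 34.5 × 1.837 = 63.36 mcg/L
Css,min = Css,max × e^(−kτ) = 63.36 × 0.4555 ≈ 28.9 mcg/L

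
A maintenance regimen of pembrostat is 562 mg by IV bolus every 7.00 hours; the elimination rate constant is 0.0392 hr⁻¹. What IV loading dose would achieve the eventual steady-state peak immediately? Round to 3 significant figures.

Accumulation ratio R = 1 / (1 − e^(−kτ)) = 1 / (1 − e^(−0.03920×7.00)) = 1 / (1 − 0.7600) = 4.167
Loading dose = maintenance dose × R = 562 × 4.167 ≈ 2340 mg

2340 mg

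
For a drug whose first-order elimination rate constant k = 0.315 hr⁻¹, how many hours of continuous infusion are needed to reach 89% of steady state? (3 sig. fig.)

7.01 hours

f = 1 − e^(−kt)  ⇒  t = −ln(1 − f) / k
t = −ln(1 − 0.89) / 0.3150 = 2.207 / 0.3150 ≈ 7.01 hours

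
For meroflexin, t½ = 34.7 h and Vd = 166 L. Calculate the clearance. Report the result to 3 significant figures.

3.32 L/h

k = ln 2 / t½ = ln 2 / 34.7 = 0.01998 h⁻¹
CL = k · V = 0.01998 × 166 ≈ 3.32 L/h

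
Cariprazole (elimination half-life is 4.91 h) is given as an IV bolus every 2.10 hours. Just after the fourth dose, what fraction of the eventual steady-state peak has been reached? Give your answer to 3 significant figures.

k = ln 2 / 4.91 = 0.1412 h⁻¹
f_n = 1 − e^(−nkτ) = 1 − e^(−4 × 0.1412 × 2.10) = 1 − e^(−1.186) = 1 − 0.3055 ≈ 0.695

0.695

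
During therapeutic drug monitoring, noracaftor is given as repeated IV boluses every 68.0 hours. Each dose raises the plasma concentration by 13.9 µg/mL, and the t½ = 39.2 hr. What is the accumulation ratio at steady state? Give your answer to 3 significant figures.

k = ln 2 / 39.2 = 0.01768 hr⁻¹
Fraction remaining after one interval: e^(−kτ) = e^(−0.01768 × 68.0) = 0.3005
R = 1 / (1 − 0.3005) = 1 / 0.6995 ≈ 1.43

1.43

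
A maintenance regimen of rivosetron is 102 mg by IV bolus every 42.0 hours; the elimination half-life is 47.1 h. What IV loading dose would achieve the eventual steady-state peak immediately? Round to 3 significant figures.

221 mg

k = ln 2 / 47.1 = 0.01472 h⁻¹
Accumulation ratio R = 1 / (1 − e^(−kτ)) = 1 / (1 − e^(−0.01472×42.0)) = 1 / (1 − 0.5390) = 2.169
Loading dose = maintenance dose × R = 102 × 2.169 ≈ 221 mg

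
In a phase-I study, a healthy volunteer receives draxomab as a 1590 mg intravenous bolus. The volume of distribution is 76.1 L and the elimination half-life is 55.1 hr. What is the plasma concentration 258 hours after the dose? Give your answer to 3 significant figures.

C₀ = dose / V = 1590 / 76.1 = 20.89 mg/L
k = ln 2 / 55.1 = 0.01258 hr⁻¹
C(t) = C₀ e^(−kt) = 20.89 × e^(−0.01258 × 258) = 20.89 × e^(−3.246) = 20.89 × 0.03895 ≈ 0.814 mg/L

0.814 mg/L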